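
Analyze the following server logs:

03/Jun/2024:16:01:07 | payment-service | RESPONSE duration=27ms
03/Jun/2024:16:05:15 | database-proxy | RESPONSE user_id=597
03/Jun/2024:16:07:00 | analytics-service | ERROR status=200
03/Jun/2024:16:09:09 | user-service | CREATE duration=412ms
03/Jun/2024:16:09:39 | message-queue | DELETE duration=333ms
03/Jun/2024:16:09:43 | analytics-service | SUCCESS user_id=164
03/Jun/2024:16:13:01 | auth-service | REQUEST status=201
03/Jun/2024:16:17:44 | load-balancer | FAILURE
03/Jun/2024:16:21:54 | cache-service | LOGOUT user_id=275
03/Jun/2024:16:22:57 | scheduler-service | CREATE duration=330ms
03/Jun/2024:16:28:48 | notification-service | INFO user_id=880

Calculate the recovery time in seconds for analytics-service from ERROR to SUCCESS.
163

To calculate recovery time:

1. Find ERROR event for analytics-service: 03/Jun/2024:16:07:00
2. Find next SUCCESS event for analytics-service: 03/Jun/2024:16:09:43
3. Recovery time: 03/Jun/2024:16:09:43 - 03/Jun/2024:16:07:00 = 163 seconds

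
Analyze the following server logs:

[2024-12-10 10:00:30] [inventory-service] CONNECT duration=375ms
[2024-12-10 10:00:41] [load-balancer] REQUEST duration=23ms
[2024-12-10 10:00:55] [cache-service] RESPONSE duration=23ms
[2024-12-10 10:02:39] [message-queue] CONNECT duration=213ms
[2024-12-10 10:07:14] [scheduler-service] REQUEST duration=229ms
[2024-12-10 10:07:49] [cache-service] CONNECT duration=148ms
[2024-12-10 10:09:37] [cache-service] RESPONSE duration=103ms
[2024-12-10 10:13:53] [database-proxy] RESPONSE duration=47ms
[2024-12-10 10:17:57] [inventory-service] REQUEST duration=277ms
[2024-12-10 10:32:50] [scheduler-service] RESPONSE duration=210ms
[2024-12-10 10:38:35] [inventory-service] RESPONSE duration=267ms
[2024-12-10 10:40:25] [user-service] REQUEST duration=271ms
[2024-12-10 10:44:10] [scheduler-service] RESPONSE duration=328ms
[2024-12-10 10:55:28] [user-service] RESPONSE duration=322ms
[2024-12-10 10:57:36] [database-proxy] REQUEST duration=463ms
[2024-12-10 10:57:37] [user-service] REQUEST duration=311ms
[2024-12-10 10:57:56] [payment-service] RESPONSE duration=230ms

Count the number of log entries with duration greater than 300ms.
5

To count timeouts:

1. Threshold: 300ms
2. Extract duration from each log entry
3. Count entries where duration > 300
4. Timeout count: 5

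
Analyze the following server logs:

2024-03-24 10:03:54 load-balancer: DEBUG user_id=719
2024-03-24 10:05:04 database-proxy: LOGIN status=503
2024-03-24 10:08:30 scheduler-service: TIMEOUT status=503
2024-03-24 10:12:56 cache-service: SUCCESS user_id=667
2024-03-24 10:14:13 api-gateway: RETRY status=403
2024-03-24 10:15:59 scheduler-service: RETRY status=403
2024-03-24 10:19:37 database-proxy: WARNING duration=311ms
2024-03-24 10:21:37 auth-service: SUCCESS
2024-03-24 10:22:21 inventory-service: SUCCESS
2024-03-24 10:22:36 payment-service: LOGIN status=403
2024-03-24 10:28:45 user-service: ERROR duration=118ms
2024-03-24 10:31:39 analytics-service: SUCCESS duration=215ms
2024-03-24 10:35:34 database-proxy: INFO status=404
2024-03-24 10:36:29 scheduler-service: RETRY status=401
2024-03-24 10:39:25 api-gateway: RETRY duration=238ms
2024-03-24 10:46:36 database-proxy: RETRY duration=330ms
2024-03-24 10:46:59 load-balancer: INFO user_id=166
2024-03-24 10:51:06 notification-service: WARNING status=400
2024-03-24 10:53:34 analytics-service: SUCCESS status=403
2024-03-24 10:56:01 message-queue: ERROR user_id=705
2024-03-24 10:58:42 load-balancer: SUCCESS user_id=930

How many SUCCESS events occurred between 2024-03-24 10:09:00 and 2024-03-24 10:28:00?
3

To count events in the time window:

1. Window boundaries: 2024-03-24 10:09:00 to 2024-03-24 10:28:00
2. Filter for SUCCESS events within this window
3. Count matching events: 3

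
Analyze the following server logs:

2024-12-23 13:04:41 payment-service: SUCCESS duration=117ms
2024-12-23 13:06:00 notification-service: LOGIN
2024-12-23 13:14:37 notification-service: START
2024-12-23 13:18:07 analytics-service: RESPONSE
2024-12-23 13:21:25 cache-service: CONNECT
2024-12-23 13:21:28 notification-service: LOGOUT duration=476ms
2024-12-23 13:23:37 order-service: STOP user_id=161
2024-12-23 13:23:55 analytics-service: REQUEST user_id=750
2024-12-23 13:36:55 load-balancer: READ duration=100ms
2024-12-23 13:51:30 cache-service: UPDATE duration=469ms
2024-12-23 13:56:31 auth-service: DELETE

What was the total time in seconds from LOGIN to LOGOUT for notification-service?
928

To calculate state duration:

1. Find LOGIN event for notification-service: 2024-12-23 13:06:00
2. Find LOGOUT event for notification-service: 2024-12-23 13:21:28
3. Calculate duration: 2024-12-23 13:21:28 - 2024-12-23 13:06:00 = 928 seconds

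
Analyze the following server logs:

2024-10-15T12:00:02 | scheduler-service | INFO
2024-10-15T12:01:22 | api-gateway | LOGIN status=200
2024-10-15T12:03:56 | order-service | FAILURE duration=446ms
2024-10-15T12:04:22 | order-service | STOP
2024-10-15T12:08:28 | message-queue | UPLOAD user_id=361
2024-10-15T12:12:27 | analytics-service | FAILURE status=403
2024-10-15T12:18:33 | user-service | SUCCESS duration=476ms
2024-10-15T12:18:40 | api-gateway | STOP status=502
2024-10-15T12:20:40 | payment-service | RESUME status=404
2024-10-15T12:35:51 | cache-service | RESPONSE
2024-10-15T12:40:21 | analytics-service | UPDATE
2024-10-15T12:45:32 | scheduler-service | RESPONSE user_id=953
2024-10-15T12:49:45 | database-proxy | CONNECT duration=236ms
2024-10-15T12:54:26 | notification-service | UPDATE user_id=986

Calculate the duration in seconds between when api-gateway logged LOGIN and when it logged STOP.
1038

To find the time between events:

1. Locate the first LOGIN event for api-gateway: 2024-10-15T12:01:22
2. Locate the first STOP event for api-gateway: 2024-10-15T12:18:40
3. Calculate the difference: 2024-10-15T12:18:40 - 2024-10-15T12:01:22 = 1038 seconds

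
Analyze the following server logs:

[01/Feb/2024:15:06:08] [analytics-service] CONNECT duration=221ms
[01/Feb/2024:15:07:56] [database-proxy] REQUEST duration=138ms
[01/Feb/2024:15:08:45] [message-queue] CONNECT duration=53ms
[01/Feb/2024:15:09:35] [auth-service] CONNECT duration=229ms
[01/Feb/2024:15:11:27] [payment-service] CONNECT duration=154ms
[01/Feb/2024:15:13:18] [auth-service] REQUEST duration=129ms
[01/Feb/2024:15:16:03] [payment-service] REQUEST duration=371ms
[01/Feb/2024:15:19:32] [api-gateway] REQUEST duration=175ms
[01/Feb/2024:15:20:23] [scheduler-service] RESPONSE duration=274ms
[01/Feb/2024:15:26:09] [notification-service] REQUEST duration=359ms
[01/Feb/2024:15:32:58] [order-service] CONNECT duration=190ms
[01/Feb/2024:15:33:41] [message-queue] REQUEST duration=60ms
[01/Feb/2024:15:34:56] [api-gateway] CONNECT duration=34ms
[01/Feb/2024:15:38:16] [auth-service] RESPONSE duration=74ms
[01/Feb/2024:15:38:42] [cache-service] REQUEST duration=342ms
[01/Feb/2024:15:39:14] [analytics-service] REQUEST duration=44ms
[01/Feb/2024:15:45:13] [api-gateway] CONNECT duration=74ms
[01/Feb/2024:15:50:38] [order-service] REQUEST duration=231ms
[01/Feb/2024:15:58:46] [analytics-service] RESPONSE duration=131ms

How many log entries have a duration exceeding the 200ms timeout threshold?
7

To count timeouts:

1. Threshold: 200ms
2. Extract duration from each log entry
3. Count entries where duration > 200
4. Timeout count: 7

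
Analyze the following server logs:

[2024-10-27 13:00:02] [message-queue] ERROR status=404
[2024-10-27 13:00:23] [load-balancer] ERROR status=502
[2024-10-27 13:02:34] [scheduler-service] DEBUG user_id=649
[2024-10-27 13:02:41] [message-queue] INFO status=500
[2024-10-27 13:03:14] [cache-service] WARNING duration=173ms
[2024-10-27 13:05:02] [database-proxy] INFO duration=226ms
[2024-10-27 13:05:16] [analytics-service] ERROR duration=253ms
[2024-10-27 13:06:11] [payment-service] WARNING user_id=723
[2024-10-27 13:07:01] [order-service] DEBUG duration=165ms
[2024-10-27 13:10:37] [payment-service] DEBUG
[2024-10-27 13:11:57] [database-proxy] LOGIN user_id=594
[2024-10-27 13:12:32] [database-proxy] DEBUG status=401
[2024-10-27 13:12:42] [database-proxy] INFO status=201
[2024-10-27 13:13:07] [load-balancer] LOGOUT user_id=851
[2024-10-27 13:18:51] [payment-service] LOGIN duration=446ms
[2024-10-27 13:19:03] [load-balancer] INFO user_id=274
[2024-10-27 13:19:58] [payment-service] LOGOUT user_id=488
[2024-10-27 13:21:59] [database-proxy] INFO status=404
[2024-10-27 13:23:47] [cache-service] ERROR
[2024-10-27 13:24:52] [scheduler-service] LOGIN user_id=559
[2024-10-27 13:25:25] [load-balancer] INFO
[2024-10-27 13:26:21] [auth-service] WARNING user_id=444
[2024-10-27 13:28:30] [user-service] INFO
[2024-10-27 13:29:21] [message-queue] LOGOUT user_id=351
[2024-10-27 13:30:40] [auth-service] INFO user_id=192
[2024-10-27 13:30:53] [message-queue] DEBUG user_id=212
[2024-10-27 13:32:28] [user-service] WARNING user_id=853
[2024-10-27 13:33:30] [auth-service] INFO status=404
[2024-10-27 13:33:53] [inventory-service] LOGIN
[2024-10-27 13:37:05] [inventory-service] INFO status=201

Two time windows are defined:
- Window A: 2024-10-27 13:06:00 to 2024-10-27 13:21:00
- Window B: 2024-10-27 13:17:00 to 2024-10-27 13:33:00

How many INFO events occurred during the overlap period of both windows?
1

To find overlap events:

1. Window A: 2024-10-27 13:06:00 to 2024-10-27 13:21:00
2. Window B: 2024-10-27 13:17:00 to 2024-10-27 13:33:00
3. Overlap period: 2024-10-27 13:17:00 to 2024-10-27 13:21:00
4. Count INFO events in overlap: 1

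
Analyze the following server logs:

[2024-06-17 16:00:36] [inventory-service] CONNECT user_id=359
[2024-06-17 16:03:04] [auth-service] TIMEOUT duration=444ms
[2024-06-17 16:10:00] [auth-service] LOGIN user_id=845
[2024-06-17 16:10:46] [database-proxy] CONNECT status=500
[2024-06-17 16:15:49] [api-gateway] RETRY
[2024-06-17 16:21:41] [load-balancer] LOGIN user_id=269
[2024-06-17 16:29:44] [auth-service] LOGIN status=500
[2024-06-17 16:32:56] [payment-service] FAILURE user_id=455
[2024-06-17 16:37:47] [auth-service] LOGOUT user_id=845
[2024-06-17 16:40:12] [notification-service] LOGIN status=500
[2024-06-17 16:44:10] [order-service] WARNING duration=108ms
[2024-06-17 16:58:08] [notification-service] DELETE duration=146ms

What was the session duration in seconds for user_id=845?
1667

To calculate session duration:

1. Find LOGIN event for user_id=845: 2024-06-17 16:10:00
2. Find LOGOUT event for user_id=845: 2024-06-17 16:37:47
3. Session duration: 2024-06-17 16:37:47 - 2024-06-17 16:10:00 = 1667 seconds (27 minutes)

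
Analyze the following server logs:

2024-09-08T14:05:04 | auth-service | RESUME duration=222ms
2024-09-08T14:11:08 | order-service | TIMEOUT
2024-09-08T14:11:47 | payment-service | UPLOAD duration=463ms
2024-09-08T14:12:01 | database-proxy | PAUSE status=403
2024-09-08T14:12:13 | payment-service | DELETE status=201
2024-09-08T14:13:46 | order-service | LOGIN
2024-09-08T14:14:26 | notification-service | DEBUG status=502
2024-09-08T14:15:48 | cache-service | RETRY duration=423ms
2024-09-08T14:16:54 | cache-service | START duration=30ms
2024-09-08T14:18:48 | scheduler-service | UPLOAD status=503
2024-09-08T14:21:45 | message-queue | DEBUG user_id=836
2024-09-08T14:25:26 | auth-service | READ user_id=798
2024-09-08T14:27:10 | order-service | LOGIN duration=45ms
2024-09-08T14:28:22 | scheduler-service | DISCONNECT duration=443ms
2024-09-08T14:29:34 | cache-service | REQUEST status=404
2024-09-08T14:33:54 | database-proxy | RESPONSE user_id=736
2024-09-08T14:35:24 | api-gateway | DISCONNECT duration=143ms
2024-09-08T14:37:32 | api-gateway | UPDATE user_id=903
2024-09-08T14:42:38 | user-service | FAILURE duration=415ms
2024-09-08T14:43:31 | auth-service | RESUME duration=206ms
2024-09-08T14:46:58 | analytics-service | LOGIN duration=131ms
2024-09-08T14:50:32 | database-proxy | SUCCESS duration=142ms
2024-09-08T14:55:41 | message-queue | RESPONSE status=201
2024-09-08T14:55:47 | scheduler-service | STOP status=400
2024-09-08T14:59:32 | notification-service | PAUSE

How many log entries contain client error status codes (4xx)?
3

To find matching entries:

1. Pattern to match: client error status codes (4xx)
2. Scan each log entry for the pattern
3. Count matches: 3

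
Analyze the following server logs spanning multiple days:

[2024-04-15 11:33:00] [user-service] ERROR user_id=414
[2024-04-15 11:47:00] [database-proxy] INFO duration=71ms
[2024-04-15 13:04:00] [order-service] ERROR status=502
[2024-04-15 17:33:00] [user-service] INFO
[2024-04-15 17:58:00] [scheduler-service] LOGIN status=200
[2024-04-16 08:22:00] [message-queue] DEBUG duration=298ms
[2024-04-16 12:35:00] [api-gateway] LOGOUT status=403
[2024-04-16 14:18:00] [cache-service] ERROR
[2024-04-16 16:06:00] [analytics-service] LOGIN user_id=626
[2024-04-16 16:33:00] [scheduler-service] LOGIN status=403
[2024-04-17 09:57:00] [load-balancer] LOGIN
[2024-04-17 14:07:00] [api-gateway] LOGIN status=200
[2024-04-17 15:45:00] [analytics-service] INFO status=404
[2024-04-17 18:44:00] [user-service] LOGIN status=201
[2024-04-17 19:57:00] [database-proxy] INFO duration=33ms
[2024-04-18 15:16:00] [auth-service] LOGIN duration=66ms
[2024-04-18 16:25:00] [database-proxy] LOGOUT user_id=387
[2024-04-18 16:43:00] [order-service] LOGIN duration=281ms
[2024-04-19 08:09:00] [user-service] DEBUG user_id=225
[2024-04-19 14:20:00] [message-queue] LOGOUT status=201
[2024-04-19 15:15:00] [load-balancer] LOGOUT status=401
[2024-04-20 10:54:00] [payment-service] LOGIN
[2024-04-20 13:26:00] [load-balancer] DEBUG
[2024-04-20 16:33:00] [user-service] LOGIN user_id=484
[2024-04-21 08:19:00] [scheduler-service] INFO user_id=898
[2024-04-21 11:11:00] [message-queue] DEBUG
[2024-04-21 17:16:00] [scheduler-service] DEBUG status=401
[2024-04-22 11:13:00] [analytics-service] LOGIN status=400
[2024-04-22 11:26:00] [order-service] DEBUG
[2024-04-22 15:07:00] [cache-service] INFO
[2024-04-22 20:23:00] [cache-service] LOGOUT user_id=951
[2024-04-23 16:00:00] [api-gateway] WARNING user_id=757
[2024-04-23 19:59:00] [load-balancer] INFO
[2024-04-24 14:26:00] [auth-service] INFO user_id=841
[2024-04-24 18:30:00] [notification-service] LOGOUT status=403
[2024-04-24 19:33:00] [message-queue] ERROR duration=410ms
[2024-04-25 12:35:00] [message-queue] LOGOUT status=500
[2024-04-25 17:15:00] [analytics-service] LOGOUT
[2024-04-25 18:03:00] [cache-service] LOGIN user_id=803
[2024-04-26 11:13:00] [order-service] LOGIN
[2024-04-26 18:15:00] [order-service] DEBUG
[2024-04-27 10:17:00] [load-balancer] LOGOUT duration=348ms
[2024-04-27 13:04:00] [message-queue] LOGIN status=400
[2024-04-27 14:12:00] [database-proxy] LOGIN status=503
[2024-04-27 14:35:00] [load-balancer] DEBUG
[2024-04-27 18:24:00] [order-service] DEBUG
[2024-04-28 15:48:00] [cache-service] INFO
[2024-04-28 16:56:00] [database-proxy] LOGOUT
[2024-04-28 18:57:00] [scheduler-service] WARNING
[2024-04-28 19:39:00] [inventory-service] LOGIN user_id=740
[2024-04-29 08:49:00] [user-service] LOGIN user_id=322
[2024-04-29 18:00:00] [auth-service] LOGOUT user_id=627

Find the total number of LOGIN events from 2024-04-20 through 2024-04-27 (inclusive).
7

To filter by date range:

1. Date range: 2024-04-20 through 2024-04-27, both dates inclusive
2. Filter for LOGIN events whose date falls in this range
3. Count matching events: 7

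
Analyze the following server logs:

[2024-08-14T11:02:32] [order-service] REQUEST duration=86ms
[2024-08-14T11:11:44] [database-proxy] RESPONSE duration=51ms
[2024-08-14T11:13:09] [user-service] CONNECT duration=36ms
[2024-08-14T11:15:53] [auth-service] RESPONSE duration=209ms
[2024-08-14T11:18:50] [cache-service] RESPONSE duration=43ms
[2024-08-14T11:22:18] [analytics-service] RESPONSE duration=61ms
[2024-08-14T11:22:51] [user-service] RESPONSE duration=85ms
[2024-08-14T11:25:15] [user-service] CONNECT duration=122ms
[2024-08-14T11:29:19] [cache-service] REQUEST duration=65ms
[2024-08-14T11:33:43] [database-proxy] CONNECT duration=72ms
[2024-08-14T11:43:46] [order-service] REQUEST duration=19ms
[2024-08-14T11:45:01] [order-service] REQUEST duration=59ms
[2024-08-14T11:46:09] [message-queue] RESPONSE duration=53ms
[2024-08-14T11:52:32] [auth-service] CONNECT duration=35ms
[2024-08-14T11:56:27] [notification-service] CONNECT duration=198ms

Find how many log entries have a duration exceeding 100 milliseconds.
3

To count timeouts:

1. Threshold: 100ms
2. Extract duration from each log entry
3. Count entries where duration > 100
4. Timeout count: 3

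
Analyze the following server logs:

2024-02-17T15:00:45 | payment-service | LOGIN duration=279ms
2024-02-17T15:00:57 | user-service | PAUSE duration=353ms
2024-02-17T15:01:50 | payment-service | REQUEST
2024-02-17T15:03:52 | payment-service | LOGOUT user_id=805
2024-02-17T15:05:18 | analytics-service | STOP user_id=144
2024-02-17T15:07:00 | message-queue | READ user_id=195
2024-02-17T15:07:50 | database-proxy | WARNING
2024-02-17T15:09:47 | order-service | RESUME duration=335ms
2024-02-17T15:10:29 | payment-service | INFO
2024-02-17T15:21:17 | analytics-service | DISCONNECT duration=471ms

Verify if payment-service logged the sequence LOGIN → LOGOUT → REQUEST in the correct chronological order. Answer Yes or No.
No

To verify sequence order:

1. Find all events in sequence LOGIN → LOGOUT → REQUEST for payment-service
2. Extract their timestamps
3. Check if timestamps are in ascending order
4. Result: No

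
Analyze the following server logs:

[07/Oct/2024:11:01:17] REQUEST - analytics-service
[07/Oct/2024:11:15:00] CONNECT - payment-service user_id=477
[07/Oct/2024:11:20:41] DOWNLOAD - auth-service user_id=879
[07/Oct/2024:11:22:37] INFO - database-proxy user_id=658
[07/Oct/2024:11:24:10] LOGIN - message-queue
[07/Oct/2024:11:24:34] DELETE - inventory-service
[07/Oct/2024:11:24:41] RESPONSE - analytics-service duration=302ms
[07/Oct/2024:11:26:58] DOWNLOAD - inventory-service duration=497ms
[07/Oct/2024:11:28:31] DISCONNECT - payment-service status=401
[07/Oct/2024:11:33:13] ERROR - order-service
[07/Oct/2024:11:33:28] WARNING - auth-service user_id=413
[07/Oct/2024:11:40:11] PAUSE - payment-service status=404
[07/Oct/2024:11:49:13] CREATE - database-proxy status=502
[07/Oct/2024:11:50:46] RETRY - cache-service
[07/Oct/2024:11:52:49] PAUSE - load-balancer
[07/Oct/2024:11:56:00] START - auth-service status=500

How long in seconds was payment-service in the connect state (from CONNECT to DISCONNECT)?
811

To calculate state duration:

1. Find CONNECT event for payment-service: 07/Oct/2024:11:15:00
2. Find DISCONNECT event for payment-service: 07/Oct/2024:11:28:31
3. Calculate duration: 07/Oct/2024:11:28:31 - 07/Oct/2024:11:15:00 = 811 seconds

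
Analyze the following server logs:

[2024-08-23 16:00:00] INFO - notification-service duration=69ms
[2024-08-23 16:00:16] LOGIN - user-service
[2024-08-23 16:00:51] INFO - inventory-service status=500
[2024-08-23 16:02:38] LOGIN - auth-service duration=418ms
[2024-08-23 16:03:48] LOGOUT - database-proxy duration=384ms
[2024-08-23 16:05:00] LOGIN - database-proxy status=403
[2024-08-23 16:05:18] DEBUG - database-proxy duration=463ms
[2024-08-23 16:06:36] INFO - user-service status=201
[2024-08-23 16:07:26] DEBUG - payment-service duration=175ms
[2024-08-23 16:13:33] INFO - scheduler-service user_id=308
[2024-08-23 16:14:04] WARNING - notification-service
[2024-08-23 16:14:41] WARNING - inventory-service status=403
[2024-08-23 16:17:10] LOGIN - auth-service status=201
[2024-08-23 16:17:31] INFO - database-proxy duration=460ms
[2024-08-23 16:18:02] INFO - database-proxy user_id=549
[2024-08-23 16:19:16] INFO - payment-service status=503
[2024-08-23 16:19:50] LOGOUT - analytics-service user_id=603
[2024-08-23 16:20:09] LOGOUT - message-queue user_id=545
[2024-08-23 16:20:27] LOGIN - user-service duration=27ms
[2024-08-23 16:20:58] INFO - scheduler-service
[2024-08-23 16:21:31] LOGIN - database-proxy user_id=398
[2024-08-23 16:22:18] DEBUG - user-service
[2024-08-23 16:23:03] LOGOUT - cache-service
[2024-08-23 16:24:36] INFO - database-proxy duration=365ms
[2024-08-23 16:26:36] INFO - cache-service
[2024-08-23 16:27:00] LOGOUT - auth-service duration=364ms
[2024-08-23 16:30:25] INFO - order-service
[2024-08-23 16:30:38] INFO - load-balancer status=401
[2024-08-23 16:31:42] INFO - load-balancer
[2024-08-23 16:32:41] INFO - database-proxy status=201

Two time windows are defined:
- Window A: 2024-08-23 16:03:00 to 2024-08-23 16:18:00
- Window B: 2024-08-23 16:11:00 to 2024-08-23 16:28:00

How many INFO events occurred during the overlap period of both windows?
2

To find overlap events:

1. Window A: 2024-08-23 16:03:00 to 2024-08-23 16:18:00
2. Window B: 2024-08-23 16:11:00 to 2024-08-23 16:28:00
3. Overlap period: 2024-08-23 16:11:00 to 2024-08-23 16:18:00
4. Count INFO events in overlap: 2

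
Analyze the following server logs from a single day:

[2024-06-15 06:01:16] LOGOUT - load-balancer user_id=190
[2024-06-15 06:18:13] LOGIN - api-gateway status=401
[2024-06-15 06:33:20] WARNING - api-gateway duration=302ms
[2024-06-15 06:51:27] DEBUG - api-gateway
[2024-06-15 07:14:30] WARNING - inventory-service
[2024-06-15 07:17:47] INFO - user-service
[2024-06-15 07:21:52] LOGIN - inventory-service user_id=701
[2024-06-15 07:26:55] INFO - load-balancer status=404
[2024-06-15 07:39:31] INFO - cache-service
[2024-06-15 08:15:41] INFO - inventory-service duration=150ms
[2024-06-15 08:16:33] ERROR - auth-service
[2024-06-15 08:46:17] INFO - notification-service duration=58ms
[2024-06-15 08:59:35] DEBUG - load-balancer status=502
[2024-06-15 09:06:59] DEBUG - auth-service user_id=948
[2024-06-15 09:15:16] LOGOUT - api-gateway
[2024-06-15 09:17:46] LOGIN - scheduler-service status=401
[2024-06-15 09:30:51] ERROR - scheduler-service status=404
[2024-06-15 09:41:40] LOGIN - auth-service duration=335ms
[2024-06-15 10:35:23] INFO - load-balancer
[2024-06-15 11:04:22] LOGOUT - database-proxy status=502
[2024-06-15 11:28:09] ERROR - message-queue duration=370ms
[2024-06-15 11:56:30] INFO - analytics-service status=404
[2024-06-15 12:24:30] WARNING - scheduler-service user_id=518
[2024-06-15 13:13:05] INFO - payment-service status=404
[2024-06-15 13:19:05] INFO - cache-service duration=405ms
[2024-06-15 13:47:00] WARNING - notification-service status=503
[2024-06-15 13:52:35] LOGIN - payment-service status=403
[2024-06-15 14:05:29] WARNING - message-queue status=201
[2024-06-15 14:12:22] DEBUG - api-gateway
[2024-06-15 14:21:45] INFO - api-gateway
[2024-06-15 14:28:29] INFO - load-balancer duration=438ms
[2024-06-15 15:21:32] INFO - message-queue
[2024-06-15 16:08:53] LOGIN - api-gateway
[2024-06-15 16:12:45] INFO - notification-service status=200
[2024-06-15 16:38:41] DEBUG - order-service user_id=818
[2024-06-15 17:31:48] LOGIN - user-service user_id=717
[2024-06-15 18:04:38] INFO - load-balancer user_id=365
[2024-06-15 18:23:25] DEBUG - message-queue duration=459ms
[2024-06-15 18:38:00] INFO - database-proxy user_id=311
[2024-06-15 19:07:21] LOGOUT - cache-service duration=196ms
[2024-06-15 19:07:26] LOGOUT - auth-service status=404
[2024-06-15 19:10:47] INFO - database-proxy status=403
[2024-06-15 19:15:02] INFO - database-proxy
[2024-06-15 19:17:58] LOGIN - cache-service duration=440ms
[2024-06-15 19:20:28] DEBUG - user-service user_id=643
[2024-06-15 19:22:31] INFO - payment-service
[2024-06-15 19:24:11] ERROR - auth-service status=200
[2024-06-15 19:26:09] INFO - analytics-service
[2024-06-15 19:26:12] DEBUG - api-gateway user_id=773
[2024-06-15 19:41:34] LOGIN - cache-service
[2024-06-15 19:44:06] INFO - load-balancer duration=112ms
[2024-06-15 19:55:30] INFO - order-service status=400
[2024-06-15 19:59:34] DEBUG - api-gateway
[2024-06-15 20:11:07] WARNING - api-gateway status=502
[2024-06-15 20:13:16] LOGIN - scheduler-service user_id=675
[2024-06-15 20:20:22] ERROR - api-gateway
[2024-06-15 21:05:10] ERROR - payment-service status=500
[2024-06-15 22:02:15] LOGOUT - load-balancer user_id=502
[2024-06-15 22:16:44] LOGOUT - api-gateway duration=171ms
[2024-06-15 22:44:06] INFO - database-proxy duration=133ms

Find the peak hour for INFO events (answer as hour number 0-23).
19

To find the peak hour:

1. Group all INFO events by hour
2. Count events in each hour
3. Find hour with maximum count
4. Peak hour: 19 (with 6 events)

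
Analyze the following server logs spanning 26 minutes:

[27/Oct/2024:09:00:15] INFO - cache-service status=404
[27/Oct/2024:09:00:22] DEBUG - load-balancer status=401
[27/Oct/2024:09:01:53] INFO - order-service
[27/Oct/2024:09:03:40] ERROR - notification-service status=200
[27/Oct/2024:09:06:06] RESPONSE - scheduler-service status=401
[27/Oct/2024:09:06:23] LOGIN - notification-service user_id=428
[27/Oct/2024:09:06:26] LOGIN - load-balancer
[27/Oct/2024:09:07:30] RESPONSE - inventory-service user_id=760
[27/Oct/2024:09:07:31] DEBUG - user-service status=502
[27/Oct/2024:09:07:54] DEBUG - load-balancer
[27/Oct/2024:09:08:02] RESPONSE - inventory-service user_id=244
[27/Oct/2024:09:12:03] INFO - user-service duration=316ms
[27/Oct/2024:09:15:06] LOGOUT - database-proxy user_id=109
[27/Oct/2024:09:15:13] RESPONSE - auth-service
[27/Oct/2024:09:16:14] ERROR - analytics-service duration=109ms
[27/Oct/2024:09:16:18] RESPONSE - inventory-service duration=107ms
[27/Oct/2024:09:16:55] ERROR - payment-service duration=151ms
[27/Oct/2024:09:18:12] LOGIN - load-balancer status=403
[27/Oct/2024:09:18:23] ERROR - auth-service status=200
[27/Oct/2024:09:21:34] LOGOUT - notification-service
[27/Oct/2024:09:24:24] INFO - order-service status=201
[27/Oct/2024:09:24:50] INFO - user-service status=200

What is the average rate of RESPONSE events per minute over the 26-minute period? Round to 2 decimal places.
0.19

To calculate the rate:

1. Count total RESPONSE events: 5
2. Total time period: 26 minutes
3. Rate = 5 / 26 = 0.19 events per minute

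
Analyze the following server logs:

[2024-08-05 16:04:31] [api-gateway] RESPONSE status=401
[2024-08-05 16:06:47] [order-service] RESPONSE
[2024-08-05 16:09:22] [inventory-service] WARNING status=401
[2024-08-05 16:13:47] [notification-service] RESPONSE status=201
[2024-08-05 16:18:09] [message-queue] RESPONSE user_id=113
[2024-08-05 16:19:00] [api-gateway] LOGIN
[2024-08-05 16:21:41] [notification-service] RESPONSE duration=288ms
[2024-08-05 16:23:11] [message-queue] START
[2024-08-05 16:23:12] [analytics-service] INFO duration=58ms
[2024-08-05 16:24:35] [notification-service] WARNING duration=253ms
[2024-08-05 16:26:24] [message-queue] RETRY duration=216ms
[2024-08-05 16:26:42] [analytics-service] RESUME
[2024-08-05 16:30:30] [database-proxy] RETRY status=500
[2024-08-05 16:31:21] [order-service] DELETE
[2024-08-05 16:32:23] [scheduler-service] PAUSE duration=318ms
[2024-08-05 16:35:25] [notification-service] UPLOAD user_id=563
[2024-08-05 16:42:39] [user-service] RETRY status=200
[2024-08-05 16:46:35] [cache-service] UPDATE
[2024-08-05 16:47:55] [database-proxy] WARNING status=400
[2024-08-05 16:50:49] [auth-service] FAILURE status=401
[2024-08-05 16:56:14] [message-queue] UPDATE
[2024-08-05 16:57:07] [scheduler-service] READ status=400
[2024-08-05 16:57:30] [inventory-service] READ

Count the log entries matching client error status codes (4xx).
5

To find matching entries:

1. Pattern to match: client error status codes (4xx)
2. Scan each log entry for the pattern
3. Count matches: 5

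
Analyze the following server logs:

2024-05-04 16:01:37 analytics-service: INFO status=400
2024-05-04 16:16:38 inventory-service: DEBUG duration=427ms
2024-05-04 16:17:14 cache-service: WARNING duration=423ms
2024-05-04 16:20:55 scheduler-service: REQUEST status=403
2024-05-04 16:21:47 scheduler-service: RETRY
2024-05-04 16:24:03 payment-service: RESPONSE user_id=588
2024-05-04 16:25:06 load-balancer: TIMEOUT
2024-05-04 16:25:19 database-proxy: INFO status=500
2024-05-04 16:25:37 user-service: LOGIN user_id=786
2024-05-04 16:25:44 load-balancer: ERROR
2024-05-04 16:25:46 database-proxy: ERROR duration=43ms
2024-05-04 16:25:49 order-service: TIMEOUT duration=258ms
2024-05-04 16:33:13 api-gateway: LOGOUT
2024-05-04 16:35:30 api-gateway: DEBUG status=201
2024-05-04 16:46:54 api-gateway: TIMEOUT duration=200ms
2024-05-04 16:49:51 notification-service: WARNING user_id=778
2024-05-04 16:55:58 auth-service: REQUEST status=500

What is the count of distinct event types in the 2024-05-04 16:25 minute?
4

To count unique event types:

1. Filter events in the minute starting at 2024-05-04 16:25
2. Extract event types from matching entries
3. Count unique types: 4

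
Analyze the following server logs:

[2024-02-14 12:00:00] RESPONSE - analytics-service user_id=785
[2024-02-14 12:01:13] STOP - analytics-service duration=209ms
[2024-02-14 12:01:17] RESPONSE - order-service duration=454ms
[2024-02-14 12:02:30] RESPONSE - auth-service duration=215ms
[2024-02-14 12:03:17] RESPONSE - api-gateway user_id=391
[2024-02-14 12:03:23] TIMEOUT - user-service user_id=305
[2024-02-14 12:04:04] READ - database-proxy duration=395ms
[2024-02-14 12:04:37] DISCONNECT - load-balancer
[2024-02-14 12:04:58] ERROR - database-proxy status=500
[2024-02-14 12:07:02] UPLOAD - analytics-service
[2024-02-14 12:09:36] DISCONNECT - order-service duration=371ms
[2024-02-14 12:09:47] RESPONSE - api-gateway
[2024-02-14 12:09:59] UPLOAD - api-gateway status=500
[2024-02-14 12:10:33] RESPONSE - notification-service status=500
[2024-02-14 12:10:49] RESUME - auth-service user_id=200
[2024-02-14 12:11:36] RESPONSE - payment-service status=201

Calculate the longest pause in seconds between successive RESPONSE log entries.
390

To find the longest gap:

1. Extract all RESPONSE events in chronological order
2. Calculate time differences between consecutive events
3. Find the maximum difference
4. Longest gap: 390 seconds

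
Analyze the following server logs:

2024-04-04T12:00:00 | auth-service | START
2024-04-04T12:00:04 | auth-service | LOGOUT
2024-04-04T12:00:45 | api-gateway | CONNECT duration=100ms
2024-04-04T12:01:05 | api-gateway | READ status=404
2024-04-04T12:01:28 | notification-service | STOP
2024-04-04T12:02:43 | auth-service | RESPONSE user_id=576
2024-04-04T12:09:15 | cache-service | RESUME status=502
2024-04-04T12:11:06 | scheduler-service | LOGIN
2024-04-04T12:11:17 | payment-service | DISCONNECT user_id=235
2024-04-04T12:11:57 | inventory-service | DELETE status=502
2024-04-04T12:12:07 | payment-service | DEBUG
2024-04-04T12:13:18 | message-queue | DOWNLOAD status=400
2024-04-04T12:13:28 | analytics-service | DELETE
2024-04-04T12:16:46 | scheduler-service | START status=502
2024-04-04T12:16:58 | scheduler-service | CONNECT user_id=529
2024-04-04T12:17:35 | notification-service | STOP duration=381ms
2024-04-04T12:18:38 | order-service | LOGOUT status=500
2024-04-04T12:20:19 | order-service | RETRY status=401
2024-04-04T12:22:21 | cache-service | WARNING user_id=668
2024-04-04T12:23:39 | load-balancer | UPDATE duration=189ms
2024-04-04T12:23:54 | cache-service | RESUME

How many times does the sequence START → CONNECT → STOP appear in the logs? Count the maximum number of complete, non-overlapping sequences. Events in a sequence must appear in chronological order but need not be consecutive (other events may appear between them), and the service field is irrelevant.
2

To count sequences:

1. Look for pattern: START → CONNECT → STOP
2. Greedily scan the log in chronological order, matching each sequence element in turn (ignoring service)
3. Each time the full pattern completes, increment the count and restart matching from the next event
4. Complete non-overlapping sequences found: 2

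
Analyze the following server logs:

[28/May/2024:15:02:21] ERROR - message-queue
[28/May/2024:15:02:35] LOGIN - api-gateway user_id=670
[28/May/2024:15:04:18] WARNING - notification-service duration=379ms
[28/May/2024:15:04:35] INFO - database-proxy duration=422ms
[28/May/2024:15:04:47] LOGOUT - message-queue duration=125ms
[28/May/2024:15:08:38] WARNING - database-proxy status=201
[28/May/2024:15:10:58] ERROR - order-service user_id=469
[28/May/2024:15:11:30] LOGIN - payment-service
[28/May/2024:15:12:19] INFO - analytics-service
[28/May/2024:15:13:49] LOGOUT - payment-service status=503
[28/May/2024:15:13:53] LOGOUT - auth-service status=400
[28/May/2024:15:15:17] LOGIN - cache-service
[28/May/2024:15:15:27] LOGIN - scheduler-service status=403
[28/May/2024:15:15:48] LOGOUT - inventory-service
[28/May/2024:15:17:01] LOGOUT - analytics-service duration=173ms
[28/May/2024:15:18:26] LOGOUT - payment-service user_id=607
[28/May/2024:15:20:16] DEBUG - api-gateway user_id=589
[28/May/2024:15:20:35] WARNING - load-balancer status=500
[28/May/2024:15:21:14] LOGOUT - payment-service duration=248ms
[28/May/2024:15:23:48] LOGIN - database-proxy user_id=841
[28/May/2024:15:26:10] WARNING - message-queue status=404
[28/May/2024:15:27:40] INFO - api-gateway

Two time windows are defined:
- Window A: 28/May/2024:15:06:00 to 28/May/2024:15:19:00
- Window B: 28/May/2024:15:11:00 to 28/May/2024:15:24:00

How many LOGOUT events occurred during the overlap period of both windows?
5

To find overlap events:

1. Window A: 28/May/2024:15:06:00 to 28/May/2024:15:19:00
2. Window B: 28/May/2024:15:11:00 to 28/May/2024:15:24:00
3. Overlap period: 28/May/2024:15:11:00 to 28/May/2024:15:19:00
4. Count LOGOUT events in overlap: 5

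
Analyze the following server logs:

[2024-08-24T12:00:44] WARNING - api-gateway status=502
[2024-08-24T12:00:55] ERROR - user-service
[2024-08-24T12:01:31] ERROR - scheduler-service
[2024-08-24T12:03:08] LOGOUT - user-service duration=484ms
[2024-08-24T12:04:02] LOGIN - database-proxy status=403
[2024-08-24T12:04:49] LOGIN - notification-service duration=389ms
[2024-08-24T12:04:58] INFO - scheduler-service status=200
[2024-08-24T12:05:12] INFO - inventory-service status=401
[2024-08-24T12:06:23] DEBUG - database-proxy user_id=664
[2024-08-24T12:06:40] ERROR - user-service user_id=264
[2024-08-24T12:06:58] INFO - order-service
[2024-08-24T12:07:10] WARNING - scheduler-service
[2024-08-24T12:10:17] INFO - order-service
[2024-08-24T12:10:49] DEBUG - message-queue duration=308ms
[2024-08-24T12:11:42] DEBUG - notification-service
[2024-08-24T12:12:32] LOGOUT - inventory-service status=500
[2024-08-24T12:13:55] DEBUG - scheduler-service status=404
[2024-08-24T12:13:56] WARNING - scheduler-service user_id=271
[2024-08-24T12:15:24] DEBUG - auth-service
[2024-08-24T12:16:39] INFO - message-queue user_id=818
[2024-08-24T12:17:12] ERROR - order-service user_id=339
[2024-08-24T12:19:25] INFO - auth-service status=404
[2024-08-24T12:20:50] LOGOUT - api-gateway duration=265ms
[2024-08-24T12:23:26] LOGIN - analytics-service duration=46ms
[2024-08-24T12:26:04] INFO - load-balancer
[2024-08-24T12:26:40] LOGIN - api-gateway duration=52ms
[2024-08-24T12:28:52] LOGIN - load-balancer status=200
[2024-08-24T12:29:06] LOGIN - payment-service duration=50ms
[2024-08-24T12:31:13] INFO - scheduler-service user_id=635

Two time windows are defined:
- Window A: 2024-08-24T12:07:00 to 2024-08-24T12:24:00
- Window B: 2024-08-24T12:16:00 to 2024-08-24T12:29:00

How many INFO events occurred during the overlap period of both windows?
2

To find overlap events:

1. Window A: 2024-08-24T12:07:00 to 2024-08-24T12:24:00
2. Window B: 2024-08-24T12:16:00 to 2024-08-24T12:29:00
3. Overlap period: 2024-08-24T12:16:00 to 2024-08-24T12:24:00
4. Count INFO events in overlap: 2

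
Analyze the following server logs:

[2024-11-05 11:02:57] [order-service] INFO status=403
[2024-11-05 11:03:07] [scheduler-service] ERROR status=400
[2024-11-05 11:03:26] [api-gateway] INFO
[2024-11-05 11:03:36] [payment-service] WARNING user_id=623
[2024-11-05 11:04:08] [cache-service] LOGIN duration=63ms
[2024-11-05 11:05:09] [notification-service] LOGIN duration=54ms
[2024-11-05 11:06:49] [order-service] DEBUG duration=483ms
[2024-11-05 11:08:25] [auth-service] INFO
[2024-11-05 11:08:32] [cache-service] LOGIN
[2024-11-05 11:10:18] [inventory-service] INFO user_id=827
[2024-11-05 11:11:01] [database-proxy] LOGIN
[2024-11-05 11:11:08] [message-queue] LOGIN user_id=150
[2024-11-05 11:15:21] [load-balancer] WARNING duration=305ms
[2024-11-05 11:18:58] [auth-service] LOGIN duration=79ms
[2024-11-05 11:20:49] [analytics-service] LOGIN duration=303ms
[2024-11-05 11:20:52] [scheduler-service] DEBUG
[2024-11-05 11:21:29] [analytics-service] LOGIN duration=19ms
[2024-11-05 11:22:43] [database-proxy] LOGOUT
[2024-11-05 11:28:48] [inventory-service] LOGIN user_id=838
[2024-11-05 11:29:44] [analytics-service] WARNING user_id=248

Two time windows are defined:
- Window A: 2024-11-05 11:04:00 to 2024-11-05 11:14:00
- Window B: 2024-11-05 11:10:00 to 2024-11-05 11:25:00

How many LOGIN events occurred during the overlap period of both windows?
2

To find overlap events:

1. Window A: 2024-11-05 11:04:00 to 2024-11-05 11:14:00
2. Window B: 2024-11-05 11:10:00 to 2024-11-05 11:25:00
3. Overlap period: 2024-11-05 11:10:00 to 2024-11-05 11:14:00
4. Count LOGIN events in overlap: 2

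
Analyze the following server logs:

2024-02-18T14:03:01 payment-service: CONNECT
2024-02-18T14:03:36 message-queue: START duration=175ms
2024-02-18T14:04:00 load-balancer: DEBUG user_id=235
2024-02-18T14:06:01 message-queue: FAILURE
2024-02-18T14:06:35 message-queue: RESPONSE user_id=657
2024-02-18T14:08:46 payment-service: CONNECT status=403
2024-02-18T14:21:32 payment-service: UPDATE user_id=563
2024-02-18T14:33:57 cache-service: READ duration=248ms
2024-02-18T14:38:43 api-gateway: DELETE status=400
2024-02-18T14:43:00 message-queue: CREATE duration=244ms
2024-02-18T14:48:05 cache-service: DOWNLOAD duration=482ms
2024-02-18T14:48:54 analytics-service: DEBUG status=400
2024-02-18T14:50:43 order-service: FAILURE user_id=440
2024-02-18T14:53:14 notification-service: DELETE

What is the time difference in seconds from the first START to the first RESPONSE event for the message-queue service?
179

To find the time between events:

1. Locate the first START event for message-queue: 2024-02-18T14:03:36
2. Locate the first RESPONSE event for message-queue: 2024-02-18T14:06:35
3. Calculate the difference: 2024-02-18T14:06:35 - 2024-02-18T14:03:36 = 179 seconds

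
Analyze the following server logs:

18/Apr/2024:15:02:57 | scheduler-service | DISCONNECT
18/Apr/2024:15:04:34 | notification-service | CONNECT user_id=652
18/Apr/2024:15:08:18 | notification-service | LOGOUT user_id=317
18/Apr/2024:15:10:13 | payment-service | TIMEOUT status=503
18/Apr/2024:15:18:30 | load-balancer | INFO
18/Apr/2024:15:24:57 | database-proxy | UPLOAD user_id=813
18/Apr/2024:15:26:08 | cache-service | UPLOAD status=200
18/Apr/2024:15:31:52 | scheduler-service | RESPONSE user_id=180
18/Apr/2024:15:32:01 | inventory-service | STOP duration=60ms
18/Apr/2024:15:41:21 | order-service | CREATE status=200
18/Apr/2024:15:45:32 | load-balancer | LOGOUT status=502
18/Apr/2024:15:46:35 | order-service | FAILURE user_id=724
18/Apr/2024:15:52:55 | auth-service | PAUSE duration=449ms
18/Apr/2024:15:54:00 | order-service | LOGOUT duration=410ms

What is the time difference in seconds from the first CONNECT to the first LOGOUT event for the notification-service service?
224

To find the time between events:

1. Locate the first CONNECT event for notification-service: 18/Apr/2024:15:04:34
2. Locate the first LOGOUT event for notification-service: 18/Apr/2024:15:08:18
3. Calculate the difference: 18/Apr/2024:15:08:18 - 18/Apr/2024:15:04:34 = 224 seconds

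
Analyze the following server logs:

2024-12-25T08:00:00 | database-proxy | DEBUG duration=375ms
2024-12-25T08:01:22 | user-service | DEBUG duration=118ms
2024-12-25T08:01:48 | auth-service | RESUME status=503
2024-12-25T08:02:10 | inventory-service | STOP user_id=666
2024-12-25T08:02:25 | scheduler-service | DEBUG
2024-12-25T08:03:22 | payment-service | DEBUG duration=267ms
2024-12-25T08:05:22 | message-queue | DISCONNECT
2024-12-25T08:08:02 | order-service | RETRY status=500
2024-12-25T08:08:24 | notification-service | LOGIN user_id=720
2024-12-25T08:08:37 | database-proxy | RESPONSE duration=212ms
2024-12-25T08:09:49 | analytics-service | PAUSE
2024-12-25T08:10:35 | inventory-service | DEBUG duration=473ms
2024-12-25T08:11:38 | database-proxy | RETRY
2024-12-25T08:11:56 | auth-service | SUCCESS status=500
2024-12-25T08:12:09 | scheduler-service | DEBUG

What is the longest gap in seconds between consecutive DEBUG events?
433

To find the longest gap:

1. Extract all DEBUG events in chronological order
2. Calculate time differences between consecutive events
3. Find the maximum difference
4. Longest gap: 433 seconds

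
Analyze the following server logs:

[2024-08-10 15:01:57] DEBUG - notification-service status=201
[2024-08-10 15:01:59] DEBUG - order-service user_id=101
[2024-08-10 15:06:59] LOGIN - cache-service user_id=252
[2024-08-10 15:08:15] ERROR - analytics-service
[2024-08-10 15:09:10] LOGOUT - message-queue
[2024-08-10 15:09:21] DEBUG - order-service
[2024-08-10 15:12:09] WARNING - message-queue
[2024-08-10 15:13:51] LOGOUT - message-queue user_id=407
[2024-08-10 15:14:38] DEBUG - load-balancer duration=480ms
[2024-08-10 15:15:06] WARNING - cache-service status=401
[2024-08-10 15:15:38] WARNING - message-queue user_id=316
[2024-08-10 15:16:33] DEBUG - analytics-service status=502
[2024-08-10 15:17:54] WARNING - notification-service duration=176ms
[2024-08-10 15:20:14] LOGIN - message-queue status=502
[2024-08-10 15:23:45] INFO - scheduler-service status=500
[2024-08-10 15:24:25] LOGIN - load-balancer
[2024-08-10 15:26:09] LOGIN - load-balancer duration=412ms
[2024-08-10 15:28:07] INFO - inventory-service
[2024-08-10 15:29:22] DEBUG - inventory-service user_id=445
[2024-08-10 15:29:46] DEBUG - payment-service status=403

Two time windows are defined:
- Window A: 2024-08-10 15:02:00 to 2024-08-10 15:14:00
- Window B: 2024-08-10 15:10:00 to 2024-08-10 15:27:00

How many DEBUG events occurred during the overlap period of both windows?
0

To find overlap events:

1. Window A: 2024-08-10 15:02:00 to 2024-08-10 15:14:00
2. Window B: 2024-08-10 15:10:00 to 2024-08-10 15:27:00
3. Overlap period: 2024-08-10 15:10:00 to 2024-08-10 15:14:00
4. Count DEBUG events in overlap: 0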